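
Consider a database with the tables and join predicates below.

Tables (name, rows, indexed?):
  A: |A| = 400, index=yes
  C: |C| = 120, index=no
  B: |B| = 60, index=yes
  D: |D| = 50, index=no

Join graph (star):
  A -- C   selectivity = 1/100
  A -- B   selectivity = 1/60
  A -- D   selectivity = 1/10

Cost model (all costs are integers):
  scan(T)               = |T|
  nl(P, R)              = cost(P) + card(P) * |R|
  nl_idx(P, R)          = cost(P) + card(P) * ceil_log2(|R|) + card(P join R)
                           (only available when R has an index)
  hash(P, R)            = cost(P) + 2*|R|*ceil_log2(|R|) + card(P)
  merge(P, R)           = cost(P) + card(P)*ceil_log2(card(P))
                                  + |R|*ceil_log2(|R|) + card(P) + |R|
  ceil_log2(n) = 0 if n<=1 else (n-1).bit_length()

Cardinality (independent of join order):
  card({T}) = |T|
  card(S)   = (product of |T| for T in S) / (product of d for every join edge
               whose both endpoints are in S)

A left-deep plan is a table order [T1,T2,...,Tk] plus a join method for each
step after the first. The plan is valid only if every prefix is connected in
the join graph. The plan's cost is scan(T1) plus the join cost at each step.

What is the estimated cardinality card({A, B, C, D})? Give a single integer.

2400

Tables in S: A(400), B(60), C(120), D(50)
Edges inside S: A-C(d=100), A-B(d=60), A-D(d=10)
numerator = 400 * 60 * 120 * 50 = 144000000
denominator = 100 * 60 * 10 = 60000
card(S) = 144000000 / 60000 = 2400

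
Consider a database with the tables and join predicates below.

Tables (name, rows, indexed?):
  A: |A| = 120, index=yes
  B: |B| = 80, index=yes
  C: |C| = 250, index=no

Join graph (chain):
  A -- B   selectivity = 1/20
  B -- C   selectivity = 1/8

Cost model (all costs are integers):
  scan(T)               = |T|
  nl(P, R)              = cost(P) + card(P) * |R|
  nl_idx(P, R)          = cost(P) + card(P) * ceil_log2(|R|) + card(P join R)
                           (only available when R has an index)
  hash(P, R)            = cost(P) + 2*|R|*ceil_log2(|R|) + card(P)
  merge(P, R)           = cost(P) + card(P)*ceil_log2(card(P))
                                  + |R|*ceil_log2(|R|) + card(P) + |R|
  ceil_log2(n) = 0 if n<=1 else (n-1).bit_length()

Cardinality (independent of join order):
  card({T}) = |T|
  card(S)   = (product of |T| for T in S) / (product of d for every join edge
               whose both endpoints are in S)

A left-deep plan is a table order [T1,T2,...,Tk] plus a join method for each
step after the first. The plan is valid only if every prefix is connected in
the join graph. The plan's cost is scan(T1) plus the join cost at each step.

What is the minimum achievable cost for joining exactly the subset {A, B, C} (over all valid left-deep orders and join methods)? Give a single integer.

Selinger DP over subsets of {A,B,C}:
  {A}: scan cost=120, card=120
  {B}: scan cost=80, card=80
  {C}: scan cost=250, card=250
  {AB}: card=480; try (A,nl_idx)→1120, (B,hash)→1360, (B,nl_idx)→1440, (A,merge)→1680, (B,merge)→1720, (A,hash)→1840 …(+2); best=1120 via (A,nl_idx)
  {BC}: card=2500; try (B,hash)→1620, (C,merge)→2970, (B,merge)→3140, (C,hash)→4160, (B,nl_idx)→4500, (C,nl)→20080 …(+1); best=1620 via (B,hash)
  {ABC}: card=15000; try (C,hash)→5600, (A,hash)→5800, (C,merge)→8170, (A,nl_idx)→34120, (A,merge)→35080, (C,nl)→121120 …(+1); best=5600 via (C,hash)

5600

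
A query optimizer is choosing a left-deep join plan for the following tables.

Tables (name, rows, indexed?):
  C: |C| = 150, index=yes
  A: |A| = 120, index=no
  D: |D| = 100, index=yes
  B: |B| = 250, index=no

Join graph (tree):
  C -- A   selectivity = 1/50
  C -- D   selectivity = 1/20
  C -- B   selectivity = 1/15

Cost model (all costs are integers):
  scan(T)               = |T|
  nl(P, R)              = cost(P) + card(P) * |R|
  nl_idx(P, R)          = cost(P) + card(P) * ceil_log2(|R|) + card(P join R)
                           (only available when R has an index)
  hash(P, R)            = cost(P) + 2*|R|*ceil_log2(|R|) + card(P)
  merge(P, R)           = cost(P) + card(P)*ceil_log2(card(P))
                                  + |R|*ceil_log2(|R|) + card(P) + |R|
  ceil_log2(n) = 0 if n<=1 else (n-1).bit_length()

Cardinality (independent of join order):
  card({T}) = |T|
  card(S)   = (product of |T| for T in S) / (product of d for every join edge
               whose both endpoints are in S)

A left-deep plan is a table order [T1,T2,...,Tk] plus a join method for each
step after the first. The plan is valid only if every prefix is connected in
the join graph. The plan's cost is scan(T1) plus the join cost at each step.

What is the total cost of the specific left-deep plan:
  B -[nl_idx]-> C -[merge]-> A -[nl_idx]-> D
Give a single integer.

110210

step 1: scan B: cost=250, card=250
step 2: join C via nl_idx
    card(P join C) = 250*150/(15) = 2500
    cost = 250 + 250*8 + 2500 = 4750
step 3: join A via merge
    card(P join A) = 2500*120/(50) = 6000
    cost = 4750 + 2500*12 + 120*7 + 2500 + 120 = 38210
step 4: join D via nl_idx
    card(P join D) = 6000*100/(20) = 30000
    cost = 38210 + 6000*7 + 30000 = 110210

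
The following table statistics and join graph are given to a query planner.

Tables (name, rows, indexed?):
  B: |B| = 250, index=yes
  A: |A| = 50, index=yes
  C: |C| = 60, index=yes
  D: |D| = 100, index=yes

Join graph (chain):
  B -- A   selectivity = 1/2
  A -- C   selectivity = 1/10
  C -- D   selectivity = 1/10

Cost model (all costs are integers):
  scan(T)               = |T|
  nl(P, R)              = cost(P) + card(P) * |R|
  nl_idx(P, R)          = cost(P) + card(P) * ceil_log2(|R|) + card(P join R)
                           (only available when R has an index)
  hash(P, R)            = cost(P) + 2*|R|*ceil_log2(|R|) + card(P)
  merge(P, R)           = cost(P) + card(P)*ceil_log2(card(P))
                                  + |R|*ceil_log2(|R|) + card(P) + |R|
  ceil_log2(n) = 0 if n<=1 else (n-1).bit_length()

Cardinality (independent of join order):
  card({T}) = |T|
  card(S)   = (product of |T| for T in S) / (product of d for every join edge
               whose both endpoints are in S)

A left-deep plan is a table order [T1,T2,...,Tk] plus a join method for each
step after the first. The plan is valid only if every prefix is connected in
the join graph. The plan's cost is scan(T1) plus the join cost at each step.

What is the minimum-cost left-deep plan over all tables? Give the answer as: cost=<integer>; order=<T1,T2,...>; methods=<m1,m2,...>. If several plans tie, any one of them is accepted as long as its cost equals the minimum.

cost=9120; order=D,C,A,B; methods=hash,hash,hash

Selinger DP (subsets sized 1..n):
  {B}: scan cost=250, card=250
  {A}: scan cost=50, card=50
  {C}: scan cost=60, card=60
  {D}: scan cost=100, card=100
  {AB}: card=6250; try (A,hash)→1100, (B,merge)→2650, (A,merge)→2850, (B,hash)→4100, (B,nl_idx)→6700, (A,nl_idx)→8000 …(+2); best=1100 via (A,hash)
  {AC}: card=300; try (C,nl_idx)→650, (A,hash)→720, (A,nl_idx)→720, (C,hash)→820, (C,merge)→820, (A,merge)→830 …(+2); best=650 via (C,nl_idx)
  {CD}: card=600; try (C,hash)→920, (D,nl_idx)→1080, (D,merge)→1280, (C,nl_idx)→1300, (C,merge)→1320, (D,hash)→1520 …(+2); best=920 via (C,hash)
  {ABC}: card=37500; try (B,hash)→4950, (B,merge)→5900, (C,hash)→8070, (B,nl_idx)→40550, (B,nl)→75650, (C,nl_idx)→76100 …(+2); best=4950 via (B,hash)
  {ACD}: card=3000; try (A,hash)→2120, (D,hash)→2350, (D,merge)→4450, (D,nl_idx)→5750, (A,nl_idx)→7520, (A,merge)→7870 …(+2); best=2120 via (A,hash)
  {ABCD}: card=375000; try (B,hash)→9120, (B,merge)→43370, (D,hash)→43850, (B,nl_idx)→401120, (D,nl_idx)→642450, (D,merge)→643250 …(+2); best=9120 via (B,hash)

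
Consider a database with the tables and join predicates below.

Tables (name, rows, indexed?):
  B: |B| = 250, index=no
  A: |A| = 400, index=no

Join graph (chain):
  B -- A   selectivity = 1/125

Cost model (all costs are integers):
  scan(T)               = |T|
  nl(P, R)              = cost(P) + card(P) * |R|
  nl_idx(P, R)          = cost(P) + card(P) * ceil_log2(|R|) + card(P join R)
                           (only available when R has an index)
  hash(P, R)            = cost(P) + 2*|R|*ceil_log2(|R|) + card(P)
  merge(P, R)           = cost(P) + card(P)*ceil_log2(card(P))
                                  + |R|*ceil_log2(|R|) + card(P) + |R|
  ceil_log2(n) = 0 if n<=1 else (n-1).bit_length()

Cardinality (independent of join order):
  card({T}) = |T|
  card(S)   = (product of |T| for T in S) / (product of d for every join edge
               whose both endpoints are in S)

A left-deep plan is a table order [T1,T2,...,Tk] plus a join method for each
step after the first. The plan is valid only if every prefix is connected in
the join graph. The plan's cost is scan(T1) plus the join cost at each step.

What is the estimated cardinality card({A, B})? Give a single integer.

800

Tables in S: A(400), B(250)
Edges inside S: B-A(d=125)
numerator = 400 * 250 = 100000
denominator = 125 = 125
card(S) = 100000 / 125 = 800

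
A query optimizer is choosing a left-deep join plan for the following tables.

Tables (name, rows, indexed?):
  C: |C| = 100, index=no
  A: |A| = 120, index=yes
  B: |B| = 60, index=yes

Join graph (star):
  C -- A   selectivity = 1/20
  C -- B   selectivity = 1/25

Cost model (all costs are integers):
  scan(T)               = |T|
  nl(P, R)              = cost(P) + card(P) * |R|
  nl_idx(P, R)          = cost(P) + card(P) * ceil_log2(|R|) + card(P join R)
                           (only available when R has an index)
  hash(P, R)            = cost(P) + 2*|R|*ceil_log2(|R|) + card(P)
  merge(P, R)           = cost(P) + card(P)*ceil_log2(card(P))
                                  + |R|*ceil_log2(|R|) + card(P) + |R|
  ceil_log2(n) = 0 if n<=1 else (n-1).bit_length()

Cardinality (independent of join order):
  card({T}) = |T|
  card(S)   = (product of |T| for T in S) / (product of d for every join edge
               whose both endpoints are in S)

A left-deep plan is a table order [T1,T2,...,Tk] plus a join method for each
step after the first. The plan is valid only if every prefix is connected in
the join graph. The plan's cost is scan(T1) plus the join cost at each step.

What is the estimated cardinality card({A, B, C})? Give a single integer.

1440

Tables in S: A(120), B(60), C(100)
Edges inside S: C-A(d=20), C-B(d=25)
numerator = 120 * 60 * 100 = 720000
denominator = 20 * 25 = 500
card(S) = 720000 / 500 = 1440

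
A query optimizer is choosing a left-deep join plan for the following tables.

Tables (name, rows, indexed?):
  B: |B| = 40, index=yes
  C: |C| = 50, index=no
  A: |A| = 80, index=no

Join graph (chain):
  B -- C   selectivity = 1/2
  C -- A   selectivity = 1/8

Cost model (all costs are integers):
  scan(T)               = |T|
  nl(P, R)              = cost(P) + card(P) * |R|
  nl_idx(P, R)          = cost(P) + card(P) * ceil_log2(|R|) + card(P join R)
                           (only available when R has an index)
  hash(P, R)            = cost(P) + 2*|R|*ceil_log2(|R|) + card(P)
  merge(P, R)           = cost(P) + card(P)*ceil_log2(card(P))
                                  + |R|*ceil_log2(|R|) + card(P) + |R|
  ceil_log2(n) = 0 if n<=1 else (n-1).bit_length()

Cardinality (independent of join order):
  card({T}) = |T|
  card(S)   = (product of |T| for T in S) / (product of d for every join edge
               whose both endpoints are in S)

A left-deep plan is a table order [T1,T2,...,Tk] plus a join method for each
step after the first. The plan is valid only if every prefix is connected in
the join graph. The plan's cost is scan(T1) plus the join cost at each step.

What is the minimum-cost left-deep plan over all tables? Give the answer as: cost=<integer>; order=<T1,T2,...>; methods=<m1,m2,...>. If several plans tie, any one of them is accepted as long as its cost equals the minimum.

cost=1740; order=A,C,B; methods=hash,hash

Selinger DP (subsets sized 1..n):
  {B}: scan cost=40, card=40
  {C}: scan cost=50, card=50
  {A}: scan cost=80, card=80
  {BC}: card=1000; try (B,hash)→580, (C,merge)→670, (C,hash)→680, (B,merge)→680, (B,nl_idx)→1350, (C,nl)→2040 …(+1); best=580 via (B,hash)
  {AC}: card=500; try (C,hash)→760, (A,merge)→1040, (C,merge)→1070, (A,hash)→1220, (A,nl)→4050, (C,nl)→4080; best=760 via (C,hash)
  {ABC}: card=10000; try (B,hash)→1740, (A,hash)→2700, (B,merge)→6040, (A,merge)→12220, (B,nl_idx)→13760, (B,nl)→20760 …(+1); best=1740 via (B,hash)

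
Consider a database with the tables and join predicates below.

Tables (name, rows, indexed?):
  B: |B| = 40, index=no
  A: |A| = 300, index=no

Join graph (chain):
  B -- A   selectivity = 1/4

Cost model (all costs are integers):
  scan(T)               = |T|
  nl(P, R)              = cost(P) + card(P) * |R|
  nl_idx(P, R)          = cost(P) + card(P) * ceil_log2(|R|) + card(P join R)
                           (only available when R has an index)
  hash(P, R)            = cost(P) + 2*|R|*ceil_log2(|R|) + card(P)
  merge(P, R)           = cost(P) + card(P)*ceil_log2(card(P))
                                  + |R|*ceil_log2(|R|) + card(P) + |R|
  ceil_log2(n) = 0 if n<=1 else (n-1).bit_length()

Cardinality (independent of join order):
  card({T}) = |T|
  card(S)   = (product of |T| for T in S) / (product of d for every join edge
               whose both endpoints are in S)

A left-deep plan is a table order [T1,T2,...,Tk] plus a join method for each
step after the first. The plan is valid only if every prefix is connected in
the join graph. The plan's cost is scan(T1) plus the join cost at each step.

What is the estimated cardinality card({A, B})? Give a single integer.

3000

Tables in S: A(300), B(40)
Edges inside S: B-A(d=4)
numerator = 300 * 40 = 12000
denominator = 4 = 4
card(S) = 12000 / 4 = 3000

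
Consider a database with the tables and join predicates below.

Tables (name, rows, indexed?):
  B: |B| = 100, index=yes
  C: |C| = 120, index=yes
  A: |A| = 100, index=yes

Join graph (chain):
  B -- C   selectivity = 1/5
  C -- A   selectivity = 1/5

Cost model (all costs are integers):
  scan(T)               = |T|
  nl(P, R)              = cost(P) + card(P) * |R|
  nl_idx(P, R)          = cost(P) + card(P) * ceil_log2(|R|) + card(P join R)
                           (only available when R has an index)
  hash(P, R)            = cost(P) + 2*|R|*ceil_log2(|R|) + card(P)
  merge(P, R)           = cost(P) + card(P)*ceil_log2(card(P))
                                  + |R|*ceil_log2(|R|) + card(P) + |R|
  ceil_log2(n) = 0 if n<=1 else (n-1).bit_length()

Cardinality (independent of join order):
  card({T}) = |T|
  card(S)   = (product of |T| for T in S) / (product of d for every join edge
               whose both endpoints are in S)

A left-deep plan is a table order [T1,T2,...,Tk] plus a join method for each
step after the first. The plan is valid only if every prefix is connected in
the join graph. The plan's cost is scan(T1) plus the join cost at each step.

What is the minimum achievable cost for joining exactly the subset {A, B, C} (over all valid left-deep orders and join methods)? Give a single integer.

Selinger DP over subsets of {A,B,C}:
  {B}: scan cost=100, card=100
  {C}: scan cost=120, card=120
  {A}: scan cost=100, card=100
  {BC}: card=2400; try (B,hash)→1640, (C,merge)→1860, (C,hash)→1880, (B,merge)→1880, (C,nl_idx)→3200, (B,nl_idx)→3360 …(+2); best=1640 via (B,hash)
  {AC}: card=2400; try (A,hash)→1640, (C,merge)→1860, (C,hash)→1880, (A,merge)→1880, (C,nl_idx)→3200, (A,nl_idx)→3360 …(+2); best=1640 via (A,hash)
  {ABC}: card=48000; try (B,hash)→5440, (A,hash)→5440, (B,merge)→33640, (A,merge)→33640, (B,nl_idx)→66440, (A,nl_idx)→66440 …(+2); best=5440 via (B,hash)

5440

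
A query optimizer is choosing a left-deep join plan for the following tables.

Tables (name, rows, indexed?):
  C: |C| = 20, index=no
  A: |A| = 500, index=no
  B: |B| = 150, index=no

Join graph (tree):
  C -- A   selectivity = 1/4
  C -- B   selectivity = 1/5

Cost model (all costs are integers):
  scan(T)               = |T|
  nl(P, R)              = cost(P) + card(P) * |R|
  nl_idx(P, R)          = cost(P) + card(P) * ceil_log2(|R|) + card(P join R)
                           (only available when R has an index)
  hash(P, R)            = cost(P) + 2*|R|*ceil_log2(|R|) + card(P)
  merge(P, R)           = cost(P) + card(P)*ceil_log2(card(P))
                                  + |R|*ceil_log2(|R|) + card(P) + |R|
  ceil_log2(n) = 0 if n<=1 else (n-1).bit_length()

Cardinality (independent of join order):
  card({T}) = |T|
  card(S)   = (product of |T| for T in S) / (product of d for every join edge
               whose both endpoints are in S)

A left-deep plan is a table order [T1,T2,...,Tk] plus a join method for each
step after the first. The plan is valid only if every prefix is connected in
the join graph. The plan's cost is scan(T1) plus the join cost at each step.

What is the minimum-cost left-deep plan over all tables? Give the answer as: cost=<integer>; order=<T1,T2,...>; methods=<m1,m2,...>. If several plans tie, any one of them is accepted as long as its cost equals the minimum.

Selinger DP (subsets sized 1..n):
  {C}: scan cost=20, card=20
  {A}: scan cost=500, card=500
  {B}: scan cost=150, card=150
  {AC}: card=2500; try (C,hash)→1200, (A,merge)→5140, (C,merge)→5620, (A,hash)→9040, (A,nl)→10020, (C,nl)→10500; best=1200 via (C,hash)
  {BC}: card=600; try (C,hash)→500, (B,merge)→1490, (C,merge)→1620, (B,hash)→2440, (B,nl)→3020, (C,nl)→3150; best=500 via (C,hash)
  {ABC}: card=75000; try (B,hash)→6100, (A,hash)→10100, (A,merge)→12100, (B,merge)→35050, (A,nl)→300500, (B,nl)→376200; best=6100 via (B,hash)

cost=6100; order=A,C,B; methods=hash,hash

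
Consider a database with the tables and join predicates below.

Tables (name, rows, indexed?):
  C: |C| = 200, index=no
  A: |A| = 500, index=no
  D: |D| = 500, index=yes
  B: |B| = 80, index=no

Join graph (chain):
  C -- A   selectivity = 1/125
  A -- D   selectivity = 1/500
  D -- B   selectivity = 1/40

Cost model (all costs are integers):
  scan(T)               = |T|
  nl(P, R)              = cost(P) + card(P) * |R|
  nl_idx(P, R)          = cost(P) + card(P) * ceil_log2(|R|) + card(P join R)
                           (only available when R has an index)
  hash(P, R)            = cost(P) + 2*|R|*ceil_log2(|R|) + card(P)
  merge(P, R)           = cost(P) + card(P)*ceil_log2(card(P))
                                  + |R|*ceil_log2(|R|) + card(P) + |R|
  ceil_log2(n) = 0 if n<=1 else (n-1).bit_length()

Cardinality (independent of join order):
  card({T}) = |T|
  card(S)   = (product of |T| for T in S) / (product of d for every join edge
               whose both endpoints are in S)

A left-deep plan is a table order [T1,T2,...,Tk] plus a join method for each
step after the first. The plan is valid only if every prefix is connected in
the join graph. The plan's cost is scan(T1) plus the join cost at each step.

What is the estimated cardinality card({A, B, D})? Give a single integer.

Tables in S: A(500), B(80), D(500)
Edges inside S: A-D(d=500), D-B(d=40)
numerator = 500 * 80 * 500 = 20000000
denominator = 500 * 40 = 20000
card(S) = 20000000 / 20000 = 1000

1000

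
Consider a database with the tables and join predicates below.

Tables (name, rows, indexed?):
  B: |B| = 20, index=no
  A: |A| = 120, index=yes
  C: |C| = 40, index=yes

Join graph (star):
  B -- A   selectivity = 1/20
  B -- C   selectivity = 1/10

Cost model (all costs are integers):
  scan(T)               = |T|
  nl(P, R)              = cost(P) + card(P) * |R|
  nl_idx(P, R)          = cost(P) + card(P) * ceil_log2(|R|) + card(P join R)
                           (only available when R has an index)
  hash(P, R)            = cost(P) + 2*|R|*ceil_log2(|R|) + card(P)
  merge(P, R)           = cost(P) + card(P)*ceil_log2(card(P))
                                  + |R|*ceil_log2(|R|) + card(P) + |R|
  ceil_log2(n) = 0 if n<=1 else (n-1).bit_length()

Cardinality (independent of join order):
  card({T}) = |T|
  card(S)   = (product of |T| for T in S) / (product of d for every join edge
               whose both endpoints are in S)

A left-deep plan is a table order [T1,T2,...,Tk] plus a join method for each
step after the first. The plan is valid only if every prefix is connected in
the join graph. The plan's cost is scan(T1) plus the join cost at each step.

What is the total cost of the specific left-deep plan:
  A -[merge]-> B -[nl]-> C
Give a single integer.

step 1: scan A: cost=120, card=120
step 2: join B via merge
    card(P join B) = 120*20/(20) = 120
    cost = 120 + 120*7 + 20*5 + 120 + 20 = 1200
step 3: join C via nl
    card(P join C) = 120*40/(10) = 480
    cost = 1200 + 120*40 = 6000

6000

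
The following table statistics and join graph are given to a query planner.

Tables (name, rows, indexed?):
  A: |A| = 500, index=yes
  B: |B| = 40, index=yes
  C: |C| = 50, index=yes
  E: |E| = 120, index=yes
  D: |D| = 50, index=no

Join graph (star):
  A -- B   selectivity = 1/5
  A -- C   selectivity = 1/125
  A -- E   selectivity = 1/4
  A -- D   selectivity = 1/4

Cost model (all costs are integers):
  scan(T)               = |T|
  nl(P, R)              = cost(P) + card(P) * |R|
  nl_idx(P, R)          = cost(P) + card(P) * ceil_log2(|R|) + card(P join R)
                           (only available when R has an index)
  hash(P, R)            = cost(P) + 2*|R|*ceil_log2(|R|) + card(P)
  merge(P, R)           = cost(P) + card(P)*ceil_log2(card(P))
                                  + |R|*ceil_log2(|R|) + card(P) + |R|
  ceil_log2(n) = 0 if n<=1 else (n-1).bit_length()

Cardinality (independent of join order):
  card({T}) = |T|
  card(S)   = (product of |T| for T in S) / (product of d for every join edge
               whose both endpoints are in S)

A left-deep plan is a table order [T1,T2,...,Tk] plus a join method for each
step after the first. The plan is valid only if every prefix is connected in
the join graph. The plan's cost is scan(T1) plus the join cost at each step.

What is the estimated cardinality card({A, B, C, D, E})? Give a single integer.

Tables in S: A(500), B(40), C(50), D(50), E(120)
Edges inside S: A-B(d=5), A-C(d=125), A-E(d=4), A-D(d=4)
numerator = 500 * 40 * 50 * 50 * 120 = 6000000000
denominator = 5 * 125 * 4 * 4 = 10000
card(S) = 6000000000 / 10000 = 600000

600000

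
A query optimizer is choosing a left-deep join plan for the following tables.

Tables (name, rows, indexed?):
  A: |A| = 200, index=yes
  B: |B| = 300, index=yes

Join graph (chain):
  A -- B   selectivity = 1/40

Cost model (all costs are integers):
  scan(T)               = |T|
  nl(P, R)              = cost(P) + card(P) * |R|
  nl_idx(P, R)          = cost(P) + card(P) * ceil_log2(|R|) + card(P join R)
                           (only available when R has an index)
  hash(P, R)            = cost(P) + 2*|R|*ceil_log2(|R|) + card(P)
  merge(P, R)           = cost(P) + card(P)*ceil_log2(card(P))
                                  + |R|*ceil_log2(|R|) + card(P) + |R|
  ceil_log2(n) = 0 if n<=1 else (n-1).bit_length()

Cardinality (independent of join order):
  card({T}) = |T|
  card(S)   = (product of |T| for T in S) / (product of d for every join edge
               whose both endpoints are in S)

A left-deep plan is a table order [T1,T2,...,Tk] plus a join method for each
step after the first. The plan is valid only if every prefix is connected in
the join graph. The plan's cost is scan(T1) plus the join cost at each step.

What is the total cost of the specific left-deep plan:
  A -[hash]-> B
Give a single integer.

5800

step 1: scan A: cost=200, card=200
step 2: join B via hash
    card(P join B) = 200*300/(40) = 1500
    cost = 200 + 2*300*9 + 200 = 5800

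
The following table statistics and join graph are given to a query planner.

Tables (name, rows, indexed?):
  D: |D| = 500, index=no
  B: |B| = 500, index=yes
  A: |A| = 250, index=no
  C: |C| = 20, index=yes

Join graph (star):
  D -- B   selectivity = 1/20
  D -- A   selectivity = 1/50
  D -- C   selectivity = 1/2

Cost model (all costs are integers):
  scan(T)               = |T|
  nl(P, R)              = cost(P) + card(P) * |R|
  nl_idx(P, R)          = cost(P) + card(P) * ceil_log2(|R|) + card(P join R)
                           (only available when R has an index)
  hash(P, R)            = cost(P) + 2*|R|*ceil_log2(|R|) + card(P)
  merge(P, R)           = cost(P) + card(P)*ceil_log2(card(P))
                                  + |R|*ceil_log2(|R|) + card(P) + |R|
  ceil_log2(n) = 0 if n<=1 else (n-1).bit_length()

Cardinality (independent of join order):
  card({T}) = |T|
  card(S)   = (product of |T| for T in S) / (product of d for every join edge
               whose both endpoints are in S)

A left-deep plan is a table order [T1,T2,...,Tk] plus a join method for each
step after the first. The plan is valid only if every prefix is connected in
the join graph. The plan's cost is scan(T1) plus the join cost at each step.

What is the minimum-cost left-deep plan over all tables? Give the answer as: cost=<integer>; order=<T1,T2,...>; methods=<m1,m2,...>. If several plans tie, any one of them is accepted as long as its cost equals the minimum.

cost=41700; order=D,A,C,B; methods=hash,hash,hash

Selinger DP (subsets sized 1..n):
  {D}: scan cost=500, card=500
  {B}: scan cost=500, card=500
  {A}: scan cost=250, card=250
  {C}: scan cost=20, card=20
  {BD}: card=12500; try (D,hash)→10000, (B,hash)→10000, (D,merge)→10500, (B,merge)→10500, (B,nl_idx)→17500, (D,nl)→250500 …(+1); best=10000 via (D,hash)
  {AD}: card=2500; try (A,hash)→5000, (D,merge)→7500, (A,merge)→7750, (D,hash)→9500, (D,nl)→125250, (A,nl)→125500; best=5000 via (A,hash)
  {CD}: card=5000; try (C,hash)→1200, (D,merge)→5140, (C,merge)→5620, (C,nl_idx)→8000, (D,hash)→9040, (D,nl)→10020 …(+1); best=1200 via (C,hash)
  {ABD}: card=62500; try (B,hash)→16500, (A,hash)→26500, (B,merge)→42500, (B,nl_idx)→90000, (A,merge)→199750, (B,nl)→1255000 …(+1); best=16500 via (B,hash)
  {BCD}: card=125000; try (B,hash)→15200, (C,hash)→22700, (B,merge)→76200, (B,nl_idx)→171200, (C,nl_idx)→197500, (C,merge)→197620 …(+2); best=15200 via (B,hash)
  {ACD}: card=25000; try (C,hash)→7700, (A,hash)→10200, (C,merge)→37620, (C,nl_idx)→42500, (C,nl)→55000, (A,merge)→73450 …(+1); best=7700 via (C,hash)
  {ABCD}: card=625000; try (B,hash)→41700, (C,hash)→79200, (A,hash)→144200, (B,merge)→412700, (B,nl_idx)→857700, (C,nl_idx)→954000 …(+5); best=41700 via (B,hash)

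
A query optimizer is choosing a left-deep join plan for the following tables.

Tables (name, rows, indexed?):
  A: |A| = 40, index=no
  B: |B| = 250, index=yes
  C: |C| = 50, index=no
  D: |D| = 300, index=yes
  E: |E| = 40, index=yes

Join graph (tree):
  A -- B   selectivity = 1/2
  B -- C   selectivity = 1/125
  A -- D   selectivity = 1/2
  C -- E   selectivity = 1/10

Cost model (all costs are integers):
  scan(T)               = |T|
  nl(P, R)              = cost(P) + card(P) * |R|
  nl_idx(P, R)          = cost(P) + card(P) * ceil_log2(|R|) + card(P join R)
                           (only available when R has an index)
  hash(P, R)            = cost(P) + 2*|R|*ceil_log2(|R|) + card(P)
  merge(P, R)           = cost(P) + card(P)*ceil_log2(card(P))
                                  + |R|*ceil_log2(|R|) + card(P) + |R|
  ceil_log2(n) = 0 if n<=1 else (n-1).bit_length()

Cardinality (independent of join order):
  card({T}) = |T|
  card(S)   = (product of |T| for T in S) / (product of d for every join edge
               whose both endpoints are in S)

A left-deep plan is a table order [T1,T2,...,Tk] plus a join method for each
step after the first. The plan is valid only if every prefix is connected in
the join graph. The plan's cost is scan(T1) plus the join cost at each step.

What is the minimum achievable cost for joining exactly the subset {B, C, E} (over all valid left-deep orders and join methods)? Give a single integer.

1130

Selinger DP over subsets of {B,C,E}:
  {B}: scan cost=250, card=250
  {C}: scan cost=50, card=50
  {E}: scan cost=40, card=40
  {BC}: card=100; try (B,nl_idx)→550, (C,hash)→1100, (B,merge)→2650, (C,merge)→2850, (B,hash)→4100, (B,nl)→12550 …(+1); best=550 via (B,nl_idx)
  {CE}: card=200; try (E,nl_idx)→550, (E,hash)→580, (C,merge)→670, (E,merge)→680, (C,hash)→680, (C,nl)→2040 …(+1); best=550 via (E,nl_idx)
  {BCE}: card=400; try (E,hash)→1130, (E,nl_idx)→1550, (E,merge)→1630, (B,nl_idx)→2550, (E,nl)→4550, (B,merge)→4600 …(+2); best=1130 via (E,hash)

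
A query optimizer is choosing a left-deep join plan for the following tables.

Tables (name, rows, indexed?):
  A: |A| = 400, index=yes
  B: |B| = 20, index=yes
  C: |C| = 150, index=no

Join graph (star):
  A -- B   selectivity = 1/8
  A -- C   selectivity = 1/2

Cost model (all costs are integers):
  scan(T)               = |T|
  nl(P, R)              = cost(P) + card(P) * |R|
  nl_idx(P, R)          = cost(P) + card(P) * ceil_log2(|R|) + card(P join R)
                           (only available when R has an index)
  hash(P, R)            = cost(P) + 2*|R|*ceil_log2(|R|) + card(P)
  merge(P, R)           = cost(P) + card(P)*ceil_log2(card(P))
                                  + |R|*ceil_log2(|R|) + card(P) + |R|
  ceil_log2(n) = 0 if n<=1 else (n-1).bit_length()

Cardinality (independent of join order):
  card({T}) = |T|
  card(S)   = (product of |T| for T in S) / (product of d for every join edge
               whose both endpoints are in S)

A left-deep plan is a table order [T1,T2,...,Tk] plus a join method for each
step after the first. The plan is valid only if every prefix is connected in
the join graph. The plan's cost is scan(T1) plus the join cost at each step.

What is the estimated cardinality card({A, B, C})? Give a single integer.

Tables in S: A(400), B(20), C(150)
Edges inside S: A-B(d=8), A-C(d=2)
numerator = 400 * 20 * 150 = 1200000
denominator = 8 * 2 = 16
card(S) = 1200000 / 16 = 75000

75000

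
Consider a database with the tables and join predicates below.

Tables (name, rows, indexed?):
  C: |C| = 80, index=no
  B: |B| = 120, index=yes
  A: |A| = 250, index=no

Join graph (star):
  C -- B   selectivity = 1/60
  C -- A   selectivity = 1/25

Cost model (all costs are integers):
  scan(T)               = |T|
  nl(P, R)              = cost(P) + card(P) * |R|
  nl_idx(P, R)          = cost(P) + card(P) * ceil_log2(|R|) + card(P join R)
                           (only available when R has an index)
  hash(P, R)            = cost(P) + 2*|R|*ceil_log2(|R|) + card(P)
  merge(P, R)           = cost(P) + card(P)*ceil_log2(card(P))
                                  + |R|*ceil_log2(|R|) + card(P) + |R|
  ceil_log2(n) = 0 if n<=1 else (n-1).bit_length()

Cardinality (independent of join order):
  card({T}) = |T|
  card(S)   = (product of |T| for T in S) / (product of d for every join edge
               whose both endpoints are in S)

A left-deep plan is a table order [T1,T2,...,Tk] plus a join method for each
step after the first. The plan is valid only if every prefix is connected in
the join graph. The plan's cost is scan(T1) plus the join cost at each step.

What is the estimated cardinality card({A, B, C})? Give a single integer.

1600

Tables in S: A(250), B(120), C(80)
Edges inside S: C-B(d=60), C-A(d=25)
numerator = 250 * 120 * 80 = 2400000
denominator = 60 * 25 = 1500
card(S) = 2400000 / 1500 = 1600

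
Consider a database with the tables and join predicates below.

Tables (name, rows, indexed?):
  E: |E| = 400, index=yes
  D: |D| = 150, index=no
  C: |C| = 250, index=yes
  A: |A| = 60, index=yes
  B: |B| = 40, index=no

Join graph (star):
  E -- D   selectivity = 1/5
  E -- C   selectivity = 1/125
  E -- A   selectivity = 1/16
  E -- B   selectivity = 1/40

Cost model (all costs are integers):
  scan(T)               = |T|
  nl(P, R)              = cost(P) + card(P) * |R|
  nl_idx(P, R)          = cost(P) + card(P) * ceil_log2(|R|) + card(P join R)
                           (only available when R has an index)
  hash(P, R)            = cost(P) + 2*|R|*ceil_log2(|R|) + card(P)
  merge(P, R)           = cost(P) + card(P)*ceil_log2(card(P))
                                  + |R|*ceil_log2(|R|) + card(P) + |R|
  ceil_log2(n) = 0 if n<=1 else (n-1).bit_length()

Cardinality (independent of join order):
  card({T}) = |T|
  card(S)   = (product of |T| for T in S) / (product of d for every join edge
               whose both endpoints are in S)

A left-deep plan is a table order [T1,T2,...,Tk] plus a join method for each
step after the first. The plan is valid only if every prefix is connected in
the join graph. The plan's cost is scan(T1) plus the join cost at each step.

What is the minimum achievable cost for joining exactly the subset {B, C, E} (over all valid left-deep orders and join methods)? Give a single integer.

Selinger DP over subsets of {B,C,E}:
  {E}: scan cost=400, card=400
  {C}: scan cost=250, card=250
  {B}: scan cost=40, card=40
  {CE}: card=800; try (E,nl_idx)→3300, (C,nl_idx)→4400, (C,hash)→4800, (E,merge)→6500, (C,merge)→6650, (E,hash)→7700 …(+2); best=3300 via (E,nl_idx)
  {BE}: card=400; try (E,nl_idx)→800, (B,hash)→1280, (E,merge)→4320, (B,merge)→4680, (E,hash)→7280, (E,nl)→16040 …(+1); best=800 via (E,nl_idx)
  {BCE}: card=800; try (B,hash)→4580, (C,nl_idx)→4800, (C,hash)→5200, (C,merge)→7050, (B,merge)→12380, (B,nl)→35300 …(+1); best=4580 via (B,hash)

4580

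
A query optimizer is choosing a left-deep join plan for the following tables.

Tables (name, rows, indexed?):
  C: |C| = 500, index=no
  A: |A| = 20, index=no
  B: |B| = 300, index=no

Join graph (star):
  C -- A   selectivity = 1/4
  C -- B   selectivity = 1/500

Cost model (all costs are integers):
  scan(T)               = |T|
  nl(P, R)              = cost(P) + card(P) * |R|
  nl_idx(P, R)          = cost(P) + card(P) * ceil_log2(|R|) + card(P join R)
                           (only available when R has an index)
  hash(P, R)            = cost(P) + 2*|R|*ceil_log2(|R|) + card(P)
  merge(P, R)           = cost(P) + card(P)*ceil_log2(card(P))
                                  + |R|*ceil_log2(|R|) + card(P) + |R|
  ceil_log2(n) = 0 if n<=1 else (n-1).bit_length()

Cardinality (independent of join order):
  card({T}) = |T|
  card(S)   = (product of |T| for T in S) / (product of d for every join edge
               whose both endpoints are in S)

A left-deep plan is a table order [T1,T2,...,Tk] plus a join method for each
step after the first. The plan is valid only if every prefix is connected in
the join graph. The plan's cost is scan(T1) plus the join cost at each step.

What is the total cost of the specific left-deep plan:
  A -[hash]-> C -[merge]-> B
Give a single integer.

step 1: scan A: cost=20, card=20
step 2: join C via hash
    card(P join C) = 20*500/(4) = 2500
    cost = 20 + 2*500*9 + 20 = 9040
step 3: join B via merge
    card(P join B) = 2500*300/(500) = 1500
    cost = 9040 + 2500*12 + 300*9 + 2500 + 300 = 44540

44540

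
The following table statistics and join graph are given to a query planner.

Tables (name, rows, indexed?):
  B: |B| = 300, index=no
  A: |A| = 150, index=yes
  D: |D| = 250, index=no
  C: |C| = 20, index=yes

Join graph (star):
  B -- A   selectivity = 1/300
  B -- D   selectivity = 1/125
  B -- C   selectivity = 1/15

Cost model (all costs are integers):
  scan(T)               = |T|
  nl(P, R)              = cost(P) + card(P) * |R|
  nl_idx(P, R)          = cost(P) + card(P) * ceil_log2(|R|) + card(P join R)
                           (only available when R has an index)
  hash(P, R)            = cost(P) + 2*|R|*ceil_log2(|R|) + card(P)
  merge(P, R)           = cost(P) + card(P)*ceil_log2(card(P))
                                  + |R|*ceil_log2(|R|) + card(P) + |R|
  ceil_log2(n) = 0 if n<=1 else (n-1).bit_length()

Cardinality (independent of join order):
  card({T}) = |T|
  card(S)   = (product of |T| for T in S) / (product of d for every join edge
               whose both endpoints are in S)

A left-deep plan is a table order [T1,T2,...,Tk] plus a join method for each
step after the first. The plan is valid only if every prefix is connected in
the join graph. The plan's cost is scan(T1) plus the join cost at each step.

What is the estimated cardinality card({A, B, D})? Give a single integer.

Tables in S: A(150), B(300), D(250)
Edges inside S: B-A(d=300), B-D(d=125)
numerator = 150 * 300 * 250 = 11250000
denominator = 300 * 125 = 37500
card(S) = 11250000 / 37500 = 300

300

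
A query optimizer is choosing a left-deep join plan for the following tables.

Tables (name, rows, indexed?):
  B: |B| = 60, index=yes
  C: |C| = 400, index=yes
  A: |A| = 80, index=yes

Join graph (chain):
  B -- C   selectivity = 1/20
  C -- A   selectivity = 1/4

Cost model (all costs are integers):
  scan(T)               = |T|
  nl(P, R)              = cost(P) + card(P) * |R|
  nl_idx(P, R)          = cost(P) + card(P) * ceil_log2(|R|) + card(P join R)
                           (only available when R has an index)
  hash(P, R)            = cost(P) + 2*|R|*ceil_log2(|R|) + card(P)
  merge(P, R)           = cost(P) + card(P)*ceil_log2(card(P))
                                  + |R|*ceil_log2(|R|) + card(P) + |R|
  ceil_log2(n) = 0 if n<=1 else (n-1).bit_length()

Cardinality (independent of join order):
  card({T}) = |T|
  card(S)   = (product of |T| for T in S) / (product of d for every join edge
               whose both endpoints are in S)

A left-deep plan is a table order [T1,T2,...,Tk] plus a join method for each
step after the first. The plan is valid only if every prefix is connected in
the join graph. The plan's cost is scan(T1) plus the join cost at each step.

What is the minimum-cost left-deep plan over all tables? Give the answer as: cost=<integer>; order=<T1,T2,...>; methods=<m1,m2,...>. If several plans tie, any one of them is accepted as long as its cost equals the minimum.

Selinger DP (subsets sized 1..n):
  {B}: scan cost=60, card=60
  {C}: scan cost=400, card=400
  {A}: scan cost=80, card=80
  {BC}: card=1200; try (B,hash)→1520, (C,nl_idx)→1800, (B,nl_idx)→4000, (C,merge)→4480, (B,merge)→4820, (C,hash)→7320 …(+2); best=1520 via (B,hash)
  {AC}: card=8000; try (A,hash)→1920, (C,merge)→4720, (A,merge)→5040, (C,hash)→7360, (C,nl_idx)→8800, (A,nl_idx)→11200 …(+2); best=1920 via (A,hash)
  {ABC}: card=24000; try (A,hash)→3840, (B,hash)→10640, (A,merge)→16560, (A,nl_idx)→33920, (B,nl_idx)→73920, (A,nl)→97520 …(+2); best=3840 via (A,hash)

cost=3840; order=C,B,A; methods=hash,hash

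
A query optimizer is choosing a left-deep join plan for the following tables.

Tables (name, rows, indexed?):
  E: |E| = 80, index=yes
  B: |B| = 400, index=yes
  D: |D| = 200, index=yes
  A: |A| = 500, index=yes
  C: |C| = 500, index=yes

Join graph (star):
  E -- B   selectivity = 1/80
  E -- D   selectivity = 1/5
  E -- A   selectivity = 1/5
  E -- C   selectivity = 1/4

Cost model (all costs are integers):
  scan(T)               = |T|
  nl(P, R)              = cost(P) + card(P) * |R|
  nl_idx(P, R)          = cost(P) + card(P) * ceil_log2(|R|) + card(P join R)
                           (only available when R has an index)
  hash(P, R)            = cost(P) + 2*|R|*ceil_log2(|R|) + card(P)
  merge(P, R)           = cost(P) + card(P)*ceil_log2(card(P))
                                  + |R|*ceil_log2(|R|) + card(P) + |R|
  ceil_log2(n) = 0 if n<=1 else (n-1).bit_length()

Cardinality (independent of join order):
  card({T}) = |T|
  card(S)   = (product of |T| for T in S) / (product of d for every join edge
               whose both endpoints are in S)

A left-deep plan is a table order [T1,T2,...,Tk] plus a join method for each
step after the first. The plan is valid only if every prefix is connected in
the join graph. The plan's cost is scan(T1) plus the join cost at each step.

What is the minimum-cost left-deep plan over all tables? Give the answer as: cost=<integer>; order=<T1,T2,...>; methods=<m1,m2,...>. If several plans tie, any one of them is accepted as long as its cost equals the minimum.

cost=1638800; order=E,B,D,A,C; methods=nl_idx,hash,hash,hash

Selinger DP (subsets sized 1..n):
  {E}: scan cost=80, card=80
  {B}: scan cost=400, card=400
  {D}: scan cost=200, card=200
  {A}: scan cost=500, card=500
  {C}: scan cost=500, card=500
  {BE}: card=400; try (B,nl_idx)→1200, (E,hash)→1920, (E,nl_idx)→3600, (B,merge)→4720, (E,merge)→5040, (B,hash)→7360 …(+2); best=1200 via (B,nl_idx)
  {DE}: card=3200; try (E,hash)→1520, (D,merge)→2520, (E,merge)→2640, (D,hash)→3360, (D,nl_idx)→3920, (E,nl_idx)→4800 …(+2); best=1520 via (E,hash)
  {AE}: card=8000; try (E,hash)→2120, (A,merge)→5720, (E,merge)→6140, (A,nl_idx)→8800, (A,hash)→9160, (E,nl_idx)→12000 …(+2); best=2120 via (E,hash)
  {CE}: card=10000; try (E,hash)→2120, (C,merge)→5720, (E,merge)→6140, (C,hash)→9160, (C,nl_idx)→10800, (E,nl_idx)→14000 …(+2); best=2120 via (E,hash)
  {BDE}: card=16000; try (D,hash)→4800, (D,merge)→7000, (B,hash)→11920, (D,nl_idx)→20400, (B,nl_idx)→46320, (B,merge)→47120 …(+2); best=4800 via (D,hash)
  {ABE}: card=40000; try (A,merge)→10200, (A,hash)→10600, (B,hash)→17320, (A,nl_idx)→44800, (B,nl_idx)→114120, (B,merge)→118120 …(+2); best=10200 via (A,merge)
  {BCE}: card=50000; try (C,merge)→10200, (C,hash)→10600, (B,hash)→19320, (C,nl_idx)→54800, (B,nl_idx)→142120, (B,merge)→156120 …(+2); best=10200 via (C,merge)
  {ADE}: card=320000; try (D,hash)→13320, (A,hash)→13720, (A,merge)→48120, (D,merge)→115920, (A,nl_idx)→350320, (D,nl_idx)→386120 …(+2); best=13320 via (D,hash)
  {CDE}: card=400000; try (C,hash)→13720, (D,hash)→15320, (C,merge)→48120, (D,merge)→153920, (C,nl_idx)→430320, (D,nl_idx)→482120 …(+2); best=13720 via (C,hash)
  {ACE}: card=1000000; try (C,hash)→19120, (A,hash)→21120, (C,merge)→119120, (A,merge)→157120, (C,nl_idx)→1074120, (A,nl_idx)→1092120 …(+2); best=19120 via (C,hash)
  {ABDE}: card=1600000; try (A,hash)→29800, (D,hash)→53400, (A,merge)→249800, (B,hash)→340520, (D,merge)→692000, (A,nl_idx)→1748800 …(+6); best=29800 via (A,hash)
  {BCDE}: card=2000000; try (C,hash)→29800, (D,hash)→63400, (C,merge)→249800, (B,hash)→420920, (D,merge)→862000, (C,nl_idx)→2148800 …(+6); best=29800 via (C,hash)
  {ABCE}: card=5000000; try (C,hash)→59200, (A,hash)→69200, (C,merge)→695200, (A,merge)→865200, (B,hash)→1026320, (C,nl_idx)→5370200 …(+6); best=59200 via (C,hash)
  {ACDE}: card=40000000; try (C,hash)→342320, (A,hash)→422720, (D,hash)→1022320, (C,merge)→6418320, (A,merge)→8018720, (D,merge)→21020920 …(+6); best=342320 via (C,hash)
  {ABCDE}: card=200000000; try (C,hash)→1638800, (A,hash)→2038800, (D,hash)→5062400, (C,merge)→35234800, (B,hash)→40349520, (A,merge)→44034800 …(+10); best=1638800 via (C,hash)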